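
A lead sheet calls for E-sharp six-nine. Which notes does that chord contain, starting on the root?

E-sharp six-nine: six-nine on E♯.
- root: E♯
- major 3rd: G𝄪
- perfect 5th: B♯
- major 6th: C𝄪
- major 9th: F𝄪

E♯, G𝄪, B♯, C𝄪, F𝄪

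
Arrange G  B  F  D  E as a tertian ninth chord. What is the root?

Stacking in thirds gives E – G – B – D – F, so E is the root — E minor seventh flat nine.

E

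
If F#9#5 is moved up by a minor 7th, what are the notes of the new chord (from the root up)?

E – G# – B# – D – F#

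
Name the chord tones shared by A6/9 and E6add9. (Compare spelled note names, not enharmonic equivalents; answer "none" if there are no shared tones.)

C#, E, F#, B

A6/9: A C# E F# B
E6add9: E G# B C# F#
Common to both → C#, E, F#, B.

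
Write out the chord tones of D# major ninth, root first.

D#  F##  A#  C##  E#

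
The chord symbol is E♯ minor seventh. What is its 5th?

B-sharp

E♯ minor seventh is built on E-sharp; its 5th is a perfect 5th above the root.
A fifth above E uses the letter B, and the perfect 5th above E-sharp is B-sharp.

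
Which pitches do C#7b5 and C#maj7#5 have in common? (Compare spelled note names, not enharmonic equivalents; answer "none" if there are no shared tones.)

C#7b5 = C#, E#, G, B.
C#maj7#5 = C#, E#, G##, B#.
Shared: C#, E#.

C#, E#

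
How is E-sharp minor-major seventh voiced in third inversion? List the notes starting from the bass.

D-double-sharp – E-sharp – G-sharp – B-sharp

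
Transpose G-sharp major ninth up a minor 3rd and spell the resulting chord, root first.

B, D-sharp, F-sharp, A-sharp, C-sharp

A minor 3rd up from G-sharp is B, so the new chord is B major ninth.
- root: B
- major 3rd: D-sharp
- perfect 5th: F-sharp
- major 7th: A-sharp
- major 9th: C-sharp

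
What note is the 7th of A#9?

Root of A#9 = A#. The 7th is a minor 7th: A# up a minor 7th → G#.

G#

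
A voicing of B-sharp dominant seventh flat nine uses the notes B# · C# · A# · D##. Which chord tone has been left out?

F##

The full B-sharp dominant seventh flat nine chord is B#, D##, F##, A#, C#.
Comparing with the voicing, the perfect 5th (5th) — F## — is absent.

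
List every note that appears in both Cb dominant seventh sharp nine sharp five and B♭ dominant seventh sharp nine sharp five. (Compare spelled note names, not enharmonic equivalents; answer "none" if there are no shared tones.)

D

Cb dominant seventh sharp nine sharp five: C-flat E-flat G B-double-flat D
B♭ dominant seventh sharp nine sharp five: B-flat D F-sharp A-flat C-sharp
Common to both → D.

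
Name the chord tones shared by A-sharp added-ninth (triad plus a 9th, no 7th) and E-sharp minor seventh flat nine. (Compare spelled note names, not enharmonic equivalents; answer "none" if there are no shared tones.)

A-sharp added-ninth: A-sharp C-double-sharp E-sharp B-sharp
E-sharp minor seventh flat nine: E-sharp G-sharp B-sharp D-sharp F-sharp
Common to both → E-sharp, B-sharp.

E-sharp – B-sharp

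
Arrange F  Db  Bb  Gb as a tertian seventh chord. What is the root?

Stacking in thirds gives Gb – Bb – Db – F, so Gb is the root — Gb major seventh.

Gb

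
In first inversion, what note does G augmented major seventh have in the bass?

B

G augmented major seventh in root position is G–B–D-sharp–F-sharp.
First inversion places the third in the bass, which is B.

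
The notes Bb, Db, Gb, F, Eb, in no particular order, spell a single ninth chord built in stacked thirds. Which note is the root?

Arranged so that each adjacent pair is a third by letter name: Eb – Gb – Bb – Db – F.
The bottom of that stack, Eb, is the root (this is Eb minor ninth).

Eb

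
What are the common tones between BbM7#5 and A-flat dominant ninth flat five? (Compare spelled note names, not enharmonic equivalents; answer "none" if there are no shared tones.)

Bb

BbM7#5 = Bb, D, F#, A.
A-flat dominant ninth flat five = Ab, C, Ebb, Gb, Bb.
Shared: Bb.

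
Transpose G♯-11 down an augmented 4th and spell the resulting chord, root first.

An augmented 4th down from G# is D, so the new chord is D minor eleventh.
Root: D
Minor 3rd (3rd): F
Perfect 5th (5th): A
Minor 7th (7th): C
Major 9th (9th): E
Perfect 11th (11th): G

D, F, A, C, E, G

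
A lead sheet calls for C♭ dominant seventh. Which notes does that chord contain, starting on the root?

C-flat  E-flat  G-flat  B-double-flat

C♭ dominant seventh is a dominant seventh built on C-flat.
C-flat — root
E-flat — major 3rd
G-flat — perfect 5th
B-double-flat — minor 7th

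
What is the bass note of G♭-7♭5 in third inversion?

Fb

G♭-7♭5 = Gb–Bbb–Dbb–Fb. Third inversion → seventh in the bass = Fb.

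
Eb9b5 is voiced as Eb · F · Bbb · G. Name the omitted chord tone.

Db

The full Eb9b5 chord is Eb, G, Bbb, Db, F.
Comparing with the voicing, the minor 7th (7th) — Db — is absent.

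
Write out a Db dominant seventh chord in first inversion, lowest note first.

In root position, Db dominant seventh is D-flat–F–A-flat–C-flat.
First inversion puts the third (F) in the bass.

F  A-flat  C-flat  D-flat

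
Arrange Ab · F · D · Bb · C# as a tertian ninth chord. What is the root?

Stacking in thirds gives Bb – D – F – Ab – C#, so Bb is the root — Bb dominant seventh sharp nine.

Bb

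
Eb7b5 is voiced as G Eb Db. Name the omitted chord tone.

Eb7b5 = Eb, G, Bbb, Db. The voicing lacks the 5th (diminished 5th), Bbb.

Bbb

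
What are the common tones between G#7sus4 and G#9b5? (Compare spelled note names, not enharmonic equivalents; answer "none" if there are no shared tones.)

G♯  F♯

G#7sus4: G♯ C♯ D♯ F♯
G#9b5: G♯ B♯ D F♯ A♯
Common to both → G♯, F♯.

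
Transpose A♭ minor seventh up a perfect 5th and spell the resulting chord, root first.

E-flat G-flat B-flat D-flat

A perfect 5th up from A-flat is E-flat, so the new chord is E-flat minor seventh.
- root: E-flat
- minor 3rd: G-flat
- perfect 5th: B-flat
- minor 7th: D-flat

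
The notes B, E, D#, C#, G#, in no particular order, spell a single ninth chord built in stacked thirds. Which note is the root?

C#

Stacking in thirds gives C# – E – G# – B – D#, so C# is the root — C# minor ninth.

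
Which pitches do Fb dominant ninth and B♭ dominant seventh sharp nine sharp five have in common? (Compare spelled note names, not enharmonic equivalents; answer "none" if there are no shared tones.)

Fb dominant ninth: F-flat A-flat C-flat E-double-flat G-flat
B♭ dominant seventh sharp nine sharp five: B-flat D F-sharp A-flat C-sharp
Common to both → A-flat.

A-flat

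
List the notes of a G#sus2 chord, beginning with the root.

Root G#, quality suspended second:
- root: G#
- major 2nd: A#
- perfect 5th: D#

G# – A# – D#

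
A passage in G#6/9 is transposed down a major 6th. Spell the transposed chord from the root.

B – D♯ – F♯ – G♯ – C♯

G♯ down a major 6th → B. New chord: B six-nine.
Root: B
Major 3rd (3rd): D♯
Perfect 5th (5th): F♯
Major 6th (6th): G♯
Major 9th (9th): C♯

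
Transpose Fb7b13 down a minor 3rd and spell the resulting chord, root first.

Transposed root: Fb → Db (minor 3rd down). So we spell Db dominant seventh flat thirteen:
- root: Db
- major 3rd: F
- perfect 5th: Ab
- minor 7th: Cb
- minor 13th: Bbb

Db F Ab Cb Bbb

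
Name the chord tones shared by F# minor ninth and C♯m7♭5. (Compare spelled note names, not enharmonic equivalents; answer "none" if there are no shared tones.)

F# minor ninth: F# A C# E G#
C♯m7♭5: C# E G B
Common to both → C#, E.

C# – E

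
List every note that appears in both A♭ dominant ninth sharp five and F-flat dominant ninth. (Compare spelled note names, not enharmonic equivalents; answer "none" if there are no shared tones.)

A♭ dominant ninth sharp five: A-flat C E G-flat B-flat
F-flat dominant ninth: F-flat A-flat C-flat E-double-flat G-flat
Common to both → A-flat, G-flat.

A-flat  G-flat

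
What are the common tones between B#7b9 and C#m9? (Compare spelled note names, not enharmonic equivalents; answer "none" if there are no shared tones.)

C#

B#7b9: B# D## F## A# C#
C#m9: C# E G# B D#
Common to both → C#.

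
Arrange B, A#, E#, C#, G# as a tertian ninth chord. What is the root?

Arranged so that each adjacent pair is a third by letter name: A# – C# – E# – G# – B.
The bottom of that stack, A#, is the root (this is A# minor seventh flat nine).

A#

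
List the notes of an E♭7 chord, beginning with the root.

E♭7: dominant seventh on E♭.
E♭ — root
G — major 3rd
B♭ — perfect 5th
D♭ — minor 7th

E♭, G, B♭, D♭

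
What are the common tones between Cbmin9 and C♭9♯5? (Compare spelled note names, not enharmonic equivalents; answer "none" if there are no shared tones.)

Cbmin9: Cb Ebb Gb Bbb Db
C♭9♯5: Cb Eb G Bbb Db
Common to both → Cb, Bbb, Db.

Cb, Bbb, Db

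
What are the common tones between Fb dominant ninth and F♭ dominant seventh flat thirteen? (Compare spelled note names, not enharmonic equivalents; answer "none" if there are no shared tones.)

F-flat, A-flat, C-flat, E-double-flat

Fb dominant ninth = F-flat, A-flat, C-flat, E-double-flat, G-flat.
F♭ dominant seventh flat thirteen = F-flat, A-flat, C-flat, E-double-flat, D-double-flat.
Shared: F-flat, A-flat, C-flat, E-double-flat.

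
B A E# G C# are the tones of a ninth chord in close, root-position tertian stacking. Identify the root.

Stacking in thirds gives A – C# – E# – G – B, so A is the root — A dominant ninth sharp five.

A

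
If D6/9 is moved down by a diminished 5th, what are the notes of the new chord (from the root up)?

D down a diminished 5th → G#. New chord: G# six-nine.
root → G#
3rd (major 3rd) → B#
5th (perfect 5th) → D#
6th (major 6th) → E#
9th (major 9th) → A#

G# B# D# E# A#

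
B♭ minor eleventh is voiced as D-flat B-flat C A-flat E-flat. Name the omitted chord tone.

The full B♭ minor eleventh chord is B-flat, D-flat, F, A-flat, C, E-flat.
Comparing with the voicing, the perfect 5th (5th) — F — is absent.

F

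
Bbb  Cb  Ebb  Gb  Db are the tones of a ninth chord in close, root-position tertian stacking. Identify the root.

Arranged so that each adjacent pair is a third by letter name: Cb – Ebb – Gb – Bbb – Db.
The bottom of that stack, Cb, is the root (this is Cb minor ninth).

Cb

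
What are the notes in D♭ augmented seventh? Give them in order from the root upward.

Root Db, quality augmented seventh:
- root: Db
- major 3rd: F
- augmented 5th: A
- minor 7th: Cb

Db  F  A  Cb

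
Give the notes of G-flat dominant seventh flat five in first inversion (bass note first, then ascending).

G-flat dominant seventh flat five = Gb–Bb–Dbb–Fb; first inversion → third (Bb) lowest.

Bb  Dbb  Fb  Gb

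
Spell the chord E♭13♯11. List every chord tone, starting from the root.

E♭13♯11: dominant thirteenth sharp eleven on Eb.
- root: Eb
- major 3rd: G
- perfect 5th: Bb
- minor 7th: Db
- major 9th: F
- augmented 11th: A
- major 13th: C

Eb  G  Bb  Db  F  A  C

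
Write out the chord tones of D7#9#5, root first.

D F# A# C E#

D7#9#5 is a dominant seventh sharp nine sharp five built on D.
root → D
3rd (major 3rd) → F#
5th (augmented 5th) → A#
7th (minor 7th) → C
9th (augmented 9th) → E#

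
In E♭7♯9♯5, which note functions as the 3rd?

G

Root of E♭7♯9♯5 = Eb. The 3rd is a major 3rd: Eb up a major 3rd → G.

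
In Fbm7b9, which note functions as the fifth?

Root of Fbm7b9 = Fb. The 5th is a perfect 5th: Fb up a perfect 5th → Cb.

Cb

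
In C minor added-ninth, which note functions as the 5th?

G

Root of C minor added-ninth = C. The 5th is a perfect 5th: C up a perfect 5th → G.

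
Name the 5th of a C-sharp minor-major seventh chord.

G#

C-sharp minor-major seventh is built on C#; its 5th is a perfect 5th above the root.
A fifth above C uses the letter G, and the perfect 5th above C# is G#.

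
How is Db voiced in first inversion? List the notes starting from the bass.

F  Ab  Db

Db = Db–F–Ab; first inversion → third (F) lowest.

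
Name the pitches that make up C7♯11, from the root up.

C, E, G, Bb, F#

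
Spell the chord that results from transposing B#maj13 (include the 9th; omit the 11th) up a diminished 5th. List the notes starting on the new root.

Transposed root: B# → F# (diminished 5th up). So we spell F# major thirteenth:
- root: F#
- major 3rd: A#
- perfect 5th: C#
- major 7th: E#
- major 9th: G#
- major 13th: D#

F#  A#  C#  E#  G#  D#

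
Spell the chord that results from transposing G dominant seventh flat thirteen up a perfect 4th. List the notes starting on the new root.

C, E, G, B-flat, A-flat

Transposed root: G → C (perfect 4th up). So we spell C dominant seventh flat thirteen:
C — root
E — major 3rd
G — perfect 5th
B-flat — minor 7th
A-flat — minor 13th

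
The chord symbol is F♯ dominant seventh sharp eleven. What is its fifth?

C#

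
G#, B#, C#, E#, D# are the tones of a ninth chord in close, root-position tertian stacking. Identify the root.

Arranged so that each adjacent pair is a third by letter name: C# – E# – G# – B# – D#.
The bottom of that stack, C#, is the root (this is C# major ninth).

C#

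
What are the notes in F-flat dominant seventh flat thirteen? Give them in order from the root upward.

F-flat  A-flat  C-flat  E-double-flat  D-double-flat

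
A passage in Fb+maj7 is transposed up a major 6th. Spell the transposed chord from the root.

A major 6th up from Fb is Db, so the new chord is Db augmented major seventh.
root → Db
3rd (major 3rd) → F
5th (augmented 5th) → A
7th (major 7th) → C

Db  F  A  C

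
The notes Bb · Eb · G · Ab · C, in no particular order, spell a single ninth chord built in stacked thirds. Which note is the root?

Arranged so that each adjacent pair is a third by letter name: Ab – C – Eb – G – Bb.
The bottom of that stack, Ab, is the root (this is Ab major ninth).

Ab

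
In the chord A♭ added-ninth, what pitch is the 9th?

Root of A♭ added-ninth = Ab. The 9th is a major 9th: Ab up a major 9th → Bb.

Bb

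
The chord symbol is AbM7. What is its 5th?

Eb

Root of AbM7 = Ab. The 5th is a perfect 5th: Ab up a perfect 5th → Eb.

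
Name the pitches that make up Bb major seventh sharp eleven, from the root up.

Bb D F A E

Bb major seventh sharp eleven is a major seventh sharp eleven built on Bb.
- root: Bb
- major 3rd: D
- perfect 5th: F
- major 7th: A
- augmented 11th: E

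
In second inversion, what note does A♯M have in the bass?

A♯M = A#–C##–E#. Second inversion → fifth in the bass = E#.

E#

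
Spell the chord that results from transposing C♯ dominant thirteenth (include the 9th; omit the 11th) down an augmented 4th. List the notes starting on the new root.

G, B, D, F, A, E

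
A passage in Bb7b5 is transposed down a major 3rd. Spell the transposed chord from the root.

B♭ down a major 3rd → G♭. New chord: G♭ dominant seventh flat five.
root → G♭
3rd (major 3rd) → B♭
5th (diminished 5th) → D𝄫
7th (minor 7th) → F♭

G♭ B♭ D𝄫 F♭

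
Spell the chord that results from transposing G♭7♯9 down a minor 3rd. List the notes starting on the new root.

Eb, G, Bb, Db, F#

Transposed root: Gb → Eb (minor 3rd down). So we spell Eb dominant seventh sharp nine:
Root: Eb
Major 3rd (3rd): G
Perfect 5th (5th): Bb
Minor 7th (7th): Db
Augmented 9th (9th): F#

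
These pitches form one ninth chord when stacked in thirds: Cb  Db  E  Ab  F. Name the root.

Stacking in thirds gives Db – F – Ab – Cb – E, so Db is the root — Db dominant seventh sharp nine.

Db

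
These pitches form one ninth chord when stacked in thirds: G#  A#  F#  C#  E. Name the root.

F#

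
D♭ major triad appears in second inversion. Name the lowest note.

Ab

D♭ major triad = Db–F–Ab. Second inversion → fifth in the bass = Ab.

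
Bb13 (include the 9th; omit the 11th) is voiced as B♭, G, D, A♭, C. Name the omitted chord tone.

The full Bb13 chord is B♭, D, F, A♭, C, G.
Comparing with the voicing, the perfect 5th (5th) — F — is absent.

F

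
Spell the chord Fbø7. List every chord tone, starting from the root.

Root F♭, quality half-diminished seventh:
Root: F♭
Minor 3rd (3rd): A𝄫
Diminished 5th (5th): C𝄫
Minor 7th (7th): E𝄫

F♭, A𝄫, C𝄫, E𝄫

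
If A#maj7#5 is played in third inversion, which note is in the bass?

G##

A#maj7#5 in root position is A#–C##–E##–G##.
Third inversion places the seventh in the bass, which is G##.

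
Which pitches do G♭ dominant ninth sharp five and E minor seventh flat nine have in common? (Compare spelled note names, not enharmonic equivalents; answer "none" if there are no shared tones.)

G♭ dominant ninth sharp five = G-flat, B-flat, D, F-flat, A-flat.
E minor seventh flat nine = E, G, B, D, F.
Shared: D.

D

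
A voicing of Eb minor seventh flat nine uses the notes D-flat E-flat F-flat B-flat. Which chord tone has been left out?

G-flat

The full Eb minor seventh flat nine chord is E-flat, G-flat, B-flat, D-flat, F-flat.
Comparing with the voicing, the minor 3rd (3rd) — G-flat — is absent.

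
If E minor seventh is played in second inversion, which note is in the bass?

E minor seventh in root position is E–G–B–D.
Second inversion places the fifth in the bass, which is B.

B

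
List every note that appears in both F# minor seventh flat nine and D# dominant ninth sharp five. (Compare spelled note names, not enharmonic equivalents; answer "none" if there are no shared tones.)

C♯

F# minor seventh flat nine: F♯ A C♯ E G
D# dominant ninth sharp five: D♯ F𝄪 A𝄪 C♯ E♯
Common to both → C♯.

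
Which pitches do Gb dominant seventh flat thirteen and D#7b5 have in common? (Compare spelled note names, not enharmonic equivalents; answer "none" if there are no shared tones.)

none

Gb dominant seventh flat thirteen: Gb Bb Db Fb Ebb
D#7b5: D# F## A C#
Common to both → none.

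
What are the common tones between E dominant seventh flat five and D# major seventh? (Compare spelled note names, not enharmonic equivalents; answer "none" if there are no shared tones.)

E dominant seventh flat five: E G-sharp B-flat D
D# major seventh: D-sharp F-double-sharp A-sharp C-double-sharp
Common to both → none.

none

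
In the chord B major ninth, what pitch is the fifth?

B major ninth is built on B; its 5th is a perfect 5th above the root.
A fifth above B uses the letter F, and the perfect 5th above B is F-sharp.

F-sharp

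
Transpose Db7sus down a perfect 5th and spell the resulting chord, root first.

Gb  Cb  Db  Fb

Db down a perfect 5th → Gb. New chord: Gb dominant seventh suspended fourth.
root → Gb
4th (perfect 4th) → Cb
5th (perfect 5th) → Db
7th (minor 7th) → Fb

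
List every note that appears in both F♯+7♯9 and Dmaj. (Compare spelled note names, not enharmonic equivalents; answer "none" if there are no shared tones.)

F♯+7♯9 = F#, A#, C##, E, G##.
Dmaj = D, F#, A.
Shared: F#.

F#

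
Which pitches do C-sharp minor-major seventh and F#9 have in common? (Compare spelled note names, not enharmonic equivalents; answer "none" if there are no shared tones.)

C-sharp minor-major seventh = C#, E, G#, B#.
F#9 = F#, A#, C#, E, G#.
Shared: C#, E, G#.

C# – E – G#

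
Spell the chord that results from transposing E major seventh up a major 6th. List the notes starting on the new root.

C#  E#  G#  B#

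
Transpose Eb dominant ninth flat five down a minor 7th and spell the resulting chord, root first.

F – A – Cb – Eb – G

A minor 7th down from Eb is F, so the new chord is F dominant ninth flat five.
F — root
A — major 3rd
Cb — diminished 5th
Eb — minor 7th
G — major 9th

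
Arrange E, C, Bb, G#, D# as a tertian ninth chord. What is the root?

C

Stacking in thirds gives C – E – G# – Bb – D#, so C is the root — C dominant seventh sharp nine sharp five.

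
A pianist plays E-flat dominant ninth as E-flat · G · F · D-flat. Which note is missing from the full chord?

The full E-flat dominant ninth chord is E-flat, G, B-flat, D-flat, F.
Comparing with the voicing, the perfect 5th (5th) — B-flat — is absent.

B-flat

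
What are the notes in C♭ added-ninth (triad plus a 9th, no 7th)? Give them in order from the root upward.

Root Cb, quality added-ninth:
root → Cb
3rd (major 3rd) → Eb
5th (perfect 5th) → Gb
9th (major 9th) → Db

Cb, Eb, Gb, Db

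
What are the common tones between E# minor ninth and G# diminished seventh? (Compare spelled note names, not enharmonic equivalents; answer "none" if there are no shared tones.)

E# minor ninth = E-sharp, G-sharp, B-sharp, D-sharp, F-double-sharp.
G# diminished seventh = G-sharp, B, D, F.
Shared: G-sharp.

G-sharp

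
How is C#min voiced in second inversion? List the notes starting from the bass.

C#min = C♯–E–G♯; second inversion → fifth (G♯) lowest.

G♯ C♯ E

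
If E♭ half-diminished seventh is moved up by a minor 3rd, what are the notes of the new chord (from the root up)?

G♭, B𝄫, D𝄫, F♭

Transposed root: E♭ → G♭ (minor 3rd up). So we spell G♭ half-diminished seventh:
- root: G♭
- minor 3rd: B𝄫
- diminished 5th: D𝄫
- minor 7th: F♭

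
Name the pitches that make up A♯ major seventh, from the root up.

A♯ major seventh: major seventh on A♯.
Root: A♯
Major 3rd (3rd): C𝄪
Perfect 5th (5th): E♯
Major 7th (7th): G𝄪

A♯ – C𝄪 – E♯ – G𝄪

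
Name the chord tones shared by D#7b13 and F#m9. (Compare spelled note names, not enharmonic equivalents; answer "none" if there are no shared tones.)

C#

D#7b13: D# F## A# C# B
F#m9: F# A C# E G#
Common to both → C#.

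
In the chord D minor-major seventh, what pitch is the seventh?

C-sharp

Root of D minor-major seventh = D. The 7th is a major 7th: D up a major 7th → C-sharp.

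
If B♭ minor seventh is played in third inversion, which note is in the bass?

B♭ minor seventh in root position is B-flat–D-flat–F–A-flat.
Third inversion places the seventh in the bass, which is A-flat.

A-flat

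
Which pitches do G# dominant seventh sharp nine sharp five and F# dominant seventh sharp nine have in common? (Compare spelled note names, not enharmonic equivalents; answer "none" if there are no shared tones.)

G# dominant seventh sharp nine sharp five: G-sharp B-sharp D-double-sharp F-sharp A-double-sharp
F# dominant seventh sharp nine: F-sharp A-sharp C-sharp E G-double-sharp
Common to both → F-sharp.

F-sharp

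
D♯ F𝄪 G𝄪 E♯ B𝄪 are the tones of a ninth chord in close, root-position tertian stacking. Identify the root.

E♯

Arranged so that each adjacent pair is a third by letter name: E♯ – G𝄪 – B𝄪 – D♯ – F𝄪.
The bottom of that stack, E♯, is the root (this is E♯ dominant ninth sharp five).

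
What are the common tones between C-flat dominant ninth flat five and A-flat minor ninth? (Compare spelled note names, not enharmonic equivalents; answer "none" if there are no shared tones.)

C-flat, E-flat

C-flat dominant ninth flat five: C-flat E-flat G-double-flat B-double-flat D-flat
A-flat minor ninth: A-flat C-flat E-flat G-flat B-flat
Common to both → C-flat, E-flat.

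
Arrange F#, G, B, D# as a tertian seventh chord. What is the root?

G

Arranged so that each adjacent pair is a third by letter name: G – B – D# – F#.
The bottom of that stack, G, is the root (this is G augmented major seventh).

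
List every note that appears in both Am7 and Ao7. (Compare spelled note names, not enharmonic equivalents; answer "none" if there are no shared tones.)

A – C

Am7 = A, C, E, G.
Ao7 = A, C, Eb, Gb.
Shared: A, C.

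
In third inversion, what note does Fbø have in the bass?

Fbø = Fb–Abb–Cbb–Ebb. Third inversion → seventh in the bass = Ebb.

Ebb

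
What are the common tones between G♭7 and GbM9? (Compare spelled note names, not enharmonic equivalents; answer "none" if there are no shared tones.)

Gb – Bb – Db

G♭7: Gb Bb Db Fb
GbM9: Gb Bb Db F Ab
Common to both → Gb, Bb, Db.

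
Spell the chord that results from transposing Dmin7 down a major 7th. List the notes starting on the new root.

Eb, Gb, Bb, Db

Transposed root: D → Eb (major 7th down). So we spell Eb minor seventh:
Eb — root
Gb — minor 3rd
Bb — perfect 5th
Db — minor 7th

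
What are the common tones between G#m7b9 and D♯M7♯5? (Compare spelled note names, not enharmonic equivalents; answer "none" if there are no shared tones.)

G#m7b9 = G#, B, D#, F#, A.
D♯M7♯5 = D#, F##, A##, C##.
Shared: D#.

D#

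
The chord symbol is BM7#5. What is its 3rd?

D#

BM7#5 is built on B; its 3rd is a major 3rd above the root.
A third above B uses the letter D, and the major 3rd above B is D#.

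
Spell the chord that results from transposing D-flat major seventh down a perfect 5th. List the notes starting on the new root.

Gb Bb Db F

Db down a perfect 5th → Gb. New chord: Gb major seventh.
- root: Gb
- major 3rd: Bb
- perfect 5th: Db
- major 7th: F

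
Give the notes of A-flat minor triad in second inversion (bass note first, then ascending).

Eb, Ab, Cb

In root position, A-flat minor triad is Ab–Cb–Eb.
Second inversion puts the fifth (Eb) in the bass.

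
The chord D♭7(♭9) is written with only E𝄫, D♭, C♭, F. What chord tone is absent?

D♭7(♭9) = D♭, F, A♭, C♭, E𝄫. The voicing lacks the 5th (perfect 5th), A♭.

A♭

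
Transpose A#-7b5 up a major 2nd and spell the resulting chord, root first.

B#, D#, F#, A#

Transposed root: A# → B# (major 2nd up). So we spell B# half-diminished seventh:
- root: B#
- minor 3rd: D#
- diminished 5th: F#
- minor 7th: A#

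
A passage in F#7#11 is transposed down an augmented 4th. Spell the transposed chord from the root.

C  E  G  Bb  F#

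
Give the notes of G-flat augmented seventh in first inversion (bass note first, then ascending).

B-flat – D – F-flat – G-flat

G-flat augmented seventh = G-flat–B-flat–D–F-flat; first inversion → third (B-flat) lowest.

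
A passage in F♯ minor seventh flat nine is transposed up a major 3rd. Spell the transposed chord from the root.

F-sharp up a major 3rd → A-sharp. New chord: A-sharp minor seventh flat nine.
Root: A-sharp
Minor 3rd (3rd): C-sharp
Perfect 5th (5th): E-sharp
Minor 7th (7th): G-sharp
Minor 9th (9th): B

A-sharp – C-sharp – E-sharp – G-sharp – B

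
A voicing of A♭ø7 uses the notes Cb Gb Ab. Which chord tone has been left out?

Ebb

A♭ø7 = Ab, Cb, Ebb, Gb. The voicing lacks the 5th (diminished 5th), Ebb.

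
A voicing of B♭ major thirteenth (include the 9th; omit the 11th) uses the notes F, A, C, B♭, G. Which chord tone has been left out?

D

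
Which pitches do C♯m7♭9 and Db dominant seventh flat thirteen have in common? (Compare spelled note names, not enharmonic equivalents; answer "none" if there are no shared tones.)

none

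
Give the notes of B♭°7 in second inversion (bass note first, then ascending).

In root position, B♭°7 is Bb–Db–Fb–Abb.
Second inversion puts the fifth (Fb) in the bass.

Fb, Abb, Bb, Db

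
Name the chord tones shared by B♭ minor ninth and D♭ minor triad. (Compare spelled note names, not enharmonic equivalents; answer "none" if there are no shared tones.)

B♭ minor ninth = B-flat, D-flat, F, A-flat, C.
D♭ minor triad = D-flat, F-flat, A-flat.
Shared: D-flat, A-flat.

D-flat A-flat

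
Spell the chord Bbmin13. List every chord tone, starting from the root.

Bb – Db – F – Ab – C – Eb – G

Root Bb, quality minor thirteenth:
Root: Bb
Minor 3rd (3rd): Db
Perfect 5th (5th): F
Minor 7th (7th): Ab
Major 9th (9th): C
Perfect 11th (11th): Eb
Major 13th (13th): G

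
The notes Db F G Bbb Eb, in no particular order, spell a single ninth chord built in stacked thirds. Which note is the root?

Eb

Arranged so that each adjacent pair is a third by letter name: Eb – G – Bbb – Db – F.
The bottom of that stack, Eb, is the root (this is Eb dominant ninth flat five).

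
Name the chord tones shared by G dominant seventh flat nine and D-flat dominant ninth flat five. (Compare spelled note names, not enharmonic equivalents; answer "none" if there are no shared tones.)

G dominant seventh flat nine = G, B, D, F, A-flat.
D-flat dominant ninth flat five = D-flat, F, A-double-flat, C-flat, E-flat.
Shared: F.

F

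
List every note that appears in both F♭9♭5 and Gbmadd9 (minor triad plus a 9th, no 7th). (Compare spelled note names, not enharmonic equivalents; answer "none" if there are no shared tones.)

F♭9♭5 = F♭, A♭, C𝄫, E𝄫, G♭.
Gbmadd9 = G♭, B𝄫, D♭, A♭.
Shared: A♭, G♭.

A♭  G♭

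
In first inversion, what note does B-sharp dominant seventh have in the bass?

D𝄪

B-sharp dominant seventh = B♯–D𝄪–F𝄪–A♯. First inversion → third in the bass = D𝄪.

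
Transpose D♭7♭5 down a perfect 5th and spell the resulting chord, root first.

Gb, Bb, Dbb, Fb

Transposed root: Db → Gb (perfect 5th down). So we spell Gb dominant seventh flat five:
root → Gb
3rd (major 3rd) → Bb
5th (diminished 5th) → Dbb
7th (minor 7th) → Fb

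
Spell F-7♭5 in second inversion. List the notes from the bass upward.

F-7♭5 = F–A♭–C♭–E♭; second inversion → fifth (C♭) lowest.

C♭, E♭, F, A♭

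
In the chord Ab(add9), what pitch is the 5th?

Root of Ab(add9) = Ab. The 5th is a perfect 5th: Ab up a perfect 5th → Eb.

Eb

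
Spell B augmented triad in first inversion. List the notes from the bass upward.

In root position, B augmented triad is B–D#–F##.
First inversion puts the third (D#) in the bass.

D# F## B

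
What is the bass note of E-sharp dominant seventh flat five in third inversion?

D♯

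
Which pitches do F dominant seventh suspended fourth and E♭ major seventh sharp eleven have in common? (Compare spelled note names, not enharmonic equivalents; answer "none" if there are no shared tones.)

B-flat, E-flat

F dominant seventh suspended fourth = F, B-flat, C, E-flat.
E♭ major seventh sharp eleven = E-flat, G, B-flat, D, A.
Shared: B-flat, E-flat.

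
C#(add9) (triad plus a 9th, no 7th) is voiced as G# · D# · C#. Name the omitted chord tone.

E#

The full C#(add9) chord is C#, E#, G#, D#.
Comparing with the voicing, the major 3rd (3rd) — E# — is absent.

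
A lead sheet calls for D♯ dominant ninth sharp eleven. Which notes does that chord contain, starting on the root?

D♯ dominant ninth sharp eleven: dominant ninth sharp eleven on D-sharp.
Root: D-sharp
Major 3rd (3rd): F-double-sharp
Perfect 5th (5th): A-sharp
Minor 7th (7th): C-sharp
Major 9th (9th): E-sharp
Augmented 11th (11th): G-double-sharp

D-sharp, F-double-sharp, A-sharp, C-sharp, E-sharp, G-double-sharp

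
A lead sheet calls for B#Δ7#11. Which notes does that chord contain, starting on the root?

B♯, D𝄪, F𝄪, A𝄪, E𝄪

Root B♯, quality major seventh sharp eleven:
- root: B♯
- major 3rd: D𝄪
- perfect 5th: F𝄪
- major 7th: A𝄪
- augmented 11th: E𝄪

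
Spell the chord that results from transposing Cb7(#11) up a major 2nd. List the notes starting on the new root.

Transposed root: Cb → Db (major 2nd up). So we spell Db dominant seventh sharp eleven:
- root: Db
- major 3rd: F
- perfect 5th: Ab
- minor 7th: Cb
- augmented 11th: G

Db, F, Ab, Cb, G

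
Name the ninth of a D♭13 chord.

Eb

Root of D♭13 = Db. The 9th is a major 9th: Db up a major 9th → Eb.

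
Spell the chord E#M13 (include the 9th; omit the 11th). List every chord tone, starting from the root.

E♯, G𝄪, B♯, D𝄪, F𝄪, C𝄪

E#M13 is a major thirteenth built on E♯.
Root: E♯
Major 3rd (3rd): G𝄪
Perfect 5th (5th): B♯
Major 7th (7th): D𝄪
Major 9th (9th): F𝄪
Major 13th (13th): C𝄪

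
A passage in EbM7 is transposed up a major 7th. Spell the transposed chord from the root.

A major 7th up from Eb is D, so the new chord is D major seventh.
root → D
3rd (major 3rd) → F#
5th (perfect 5th) → A
7th (major 7th) → C#

D F# A C#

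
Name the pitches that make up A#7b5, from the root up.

A# – C## – E – G#

A#7b5: dominant seventh flat five on A#.
Root: A#
Major 3rd (3rd): C##
Diminished 5th (5th): E
Minor 7th (7th): G#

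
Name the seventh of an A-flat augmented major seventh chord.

G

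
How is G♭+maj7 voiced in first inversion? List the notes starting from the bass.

Bb D F Gb

G♭+maj7 = Gb–Bb–D–F; first inversion → third (Bb) lowest.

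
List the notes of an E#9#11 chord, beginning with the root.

E#, G##, B#, D#, F##, A##

E#9#11 is a dominant ninth sharp eleven built on E#.
- root: E#
- major 3rd: G##
- perfect 5th: B#
- minor 7th: D#
- major 9th: F##
- augmented 11th: A##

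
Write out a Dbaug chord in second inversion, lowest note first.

In root position, Dbaug is Db–F–A.
Second inversion puts the fifth (A) in the bass.

A, Db, F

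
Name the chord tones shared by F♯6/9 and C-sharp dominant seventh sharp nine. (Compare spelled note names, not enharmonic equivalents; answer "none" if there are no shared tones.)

C#, G#

F♯6/9 = F#, A#, C#, D#, G#.
C-sharp dominant seventh sharp nine = C#, E#, G#, B, D##.
Shared: C#, G#.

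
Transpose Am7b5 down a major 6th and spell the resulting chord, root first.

A major 6th down from A is C, so the new chord is C half-diminished seventh.
Root: C
Minor 3rd (3rd): E♭
Diminished 5th (5th): G♭
Minor 7th (7th): B♭

C – E♭ – G♭ – B♭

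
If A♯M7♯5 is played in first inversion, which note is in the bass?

A♯M7♯5 in root position is A#–C##–E##–G##.
First inversion places the third in the bass, which is C##.

C##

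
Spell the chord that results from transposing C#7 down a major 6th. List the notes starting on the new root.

E G# B D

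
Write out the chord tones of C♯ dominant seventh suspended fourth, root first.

C#, F#, G#, B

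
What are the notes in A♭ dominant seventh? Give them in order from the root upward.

A-flat, C, E-flat, G-flat

Root A-flat, quality dominant seventh:
root → A-flat
3rd (major 3rd) → C
5th (perfect 5th) → E-flat
7th (minor 7th) → G-flat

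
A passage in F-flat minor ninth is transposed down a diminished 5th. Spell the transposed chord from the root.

Fb down a diminished 5th → Bb. New chord: Bb minor ninth.
Root: Bb
Minor 3rd (3rd): Db
Perfect 5th (5th): F
Minor 7th (7th): Ab
Major 9th (9th): C

Bb  Db  F  Ab  C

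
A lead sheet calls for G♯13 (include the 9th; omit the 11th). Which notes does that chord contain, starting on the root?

G♯13: dominant thirteenth on G#.
- root: G#
- major 3rd: B#
- perfect 5th: D#
- minor 7th: F#
- major 9th: A#
- major 13th: E#

G#  B#  D#  F#  A#  E#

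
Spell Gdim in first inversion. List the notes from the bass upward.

In root position, Gdim is G–Bb–Db.
First inversion puts the third (Bb) in the bass.

Bb – Db – G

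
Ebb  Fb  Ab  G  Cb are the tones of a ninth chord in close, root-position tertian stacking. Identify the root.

Fb

Arranged so that each adjacent pair is a third by letter name: Fb – Ab – Cb – Ebb – G.
The bottom of that stack, Fb, is the root (this is Fb dominant seventh sharp nine).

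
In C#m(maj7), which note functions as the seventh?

C#m(maj7) is built on C#; its 7th is a major 7th above the root.
A seventh above C uses the letter B, and the major 7th above C# is B#.

B#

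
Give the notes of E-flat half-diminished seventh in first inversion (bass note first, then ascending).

G-flat – B-double-flat – D-flat – E-flat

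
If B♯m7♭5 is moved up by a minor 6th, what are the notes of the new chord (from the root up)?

G#, B, D, F#

Transposed root: B# → G# (minor 6th up). So we spell G# half-diminished seventh:
G# — root
B — minor 3rd
D — diminished 5th
F# — minor 7th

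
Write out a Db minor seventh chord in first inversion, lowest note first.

In root position, Db minor seventh is Db–Fb–Ab–Cb.
First inversion puts the third (Fb) in the bass.

Fb, Ab, Cb, Db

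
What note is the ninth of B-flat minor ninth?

C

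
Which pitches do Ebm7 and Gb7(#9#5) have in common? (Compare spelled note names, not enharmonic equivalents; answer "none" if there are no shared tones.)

Gb Bb

Ebm7: Eb Gb Bb Db
Gb7(#9#5): Gb Bb D Fb A
Common to both → Gb, Bb.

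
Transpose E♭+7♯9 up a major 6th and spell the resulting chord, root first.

C, E, G#, Bb, D#

Eb up a major 6th → C. New chord: C dominant seventh sharp nine sharp five.
root → C
3rd (major 3rd) → E
5th (augmented 5th) → G#
7th (minor 7th) → Bb
9th (augmented 9th) → D#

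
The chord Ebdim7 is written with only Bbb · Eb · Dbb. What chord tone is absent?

Gb

Ebdim7 = Eb, Gb, Bbb, Dbb. The voicing lacks the 3rd (minor 3rd), Gb.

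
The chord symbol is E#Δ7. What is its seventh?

Root of E#Δ7 = E#. The 7th is a major 7th: E# up a major 7th → D##.

D##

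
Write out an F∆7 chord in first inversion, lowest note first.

A, C, E, F

In root position, F∆7 is F–A–C–E.
First inversion puts the third (A) in the bass.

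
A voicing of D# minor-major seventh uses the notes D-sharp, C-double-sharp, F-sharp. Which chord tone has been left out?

D# minor-major seventh = D-sharp, F-sharp, A-sharp, C-double-sharp. The voicing lacks the 5th (perfect 5th), A-sharp.

A-sharp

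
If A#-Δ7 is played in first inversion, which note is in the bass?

C#

A#-Δ7 in root position is A#–C#–E#–G##.
First inversion places the third in the bass, which is C#.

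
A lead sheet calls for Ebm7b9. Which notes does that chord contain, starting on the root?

Eb  Gb  Bb  Db  Fb

Ebm7b9: minor seventh flat nine on Eb.
root → Eb
3rd (minor 3rd) → Gb
5th (perfect 5th) → Bb
7th (minor 7th) → Db
9th (minor 9th) → Fb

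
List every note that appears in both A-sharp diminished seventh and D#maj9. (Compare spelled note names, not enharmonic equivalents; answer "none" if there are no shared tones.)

A#

A-sharp diminished seventh = A#, C#, E, G.
D#maj9 = D#, F##, A#, C##, E#.
Shared: A#.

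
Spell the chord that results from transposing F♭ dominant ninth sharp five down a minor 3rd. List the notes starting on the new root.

A minor 3rd down from Fb is Db, so the new chord is Db dominant ninth sharp five.
Db — root
F — major 3rd
A — augmented 5th
Cb — minor 7th
Eb — major 9th

Db, F, A, Cb, Eb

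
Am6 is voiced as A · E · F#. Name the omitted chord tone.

C

The full Am6 chord is A, C, E, F#.
Comparing with the voicing, the minor 3rd (3rd) — C — is absent.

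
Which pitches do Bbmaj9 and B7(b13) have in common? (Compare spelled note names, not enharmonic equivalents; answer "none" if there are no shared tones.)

Bbmaj9 = Bb, D, F, A, C.
B7(b13) = B, D#, F#, A, G.
Shared: A.

A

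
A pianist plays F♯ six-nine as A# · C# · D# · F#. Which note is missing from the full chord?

G#

The full F♯ six-nine chord is F#, A#, C#, D#, G#.
Comparing with the voicing, the major 9th (9th) — G# — is absent.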